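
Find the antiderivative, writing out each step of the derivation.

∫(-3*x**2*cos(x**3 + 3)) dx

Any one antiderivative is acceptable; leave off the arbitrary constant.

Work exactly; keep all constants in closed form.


Step 1. Substitute u = x**3 + 3, turning ∫(-3*x**2*cos(x**3 + 3)) dx into ∫(-cos(u)) du: now ∫(-cos(u)) du.
Step 2. Evaluate the standard form: now -sin(u).
Step 3. Substitute back u = x**3 + 3: now -sin(x**3 + 3).
Answer: -sin(x**3 + 3).


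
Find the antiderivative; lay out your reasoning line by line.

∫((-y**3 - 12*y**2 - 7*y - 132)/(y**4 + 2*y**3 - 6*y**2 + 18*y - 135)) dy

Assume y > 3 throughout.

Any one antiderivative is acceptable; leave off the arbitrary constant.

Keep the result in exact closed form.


Step 1. Decompose ∫((-y**3 - 12*y**2 - 7*y - 132)/(y**4 + 2*y**3 - 6*y**2 + 18*y - 135)) dy by partial fractions, (-y**3 - 12*y**2 - 7*y - 132)/(y**4 + 2*y**3 - 6*y**2 + 18*y - 135) = 1/(y**2 + 9) + 1/(y + 5) - 2/(y - 3): now ∫(-2/(y - 3)) dy + ∫(1/(y + 5)) dy + ∫(1/(y**2 + 9)) dy.
Step 2. Evaluate the standard form [assuming y > 3]: now -2*log(y - 3) + ∫(1/(y + 5)) dy + ∫(1/(y**2 + 9)) dy.
Step 3. Evaluate the standard form [assuming y > -5]: now -2*log(y - 3) + log(y + 5) + ∫(1/(y**2 + 9)) dy.
Step 4. Evaluate the standard form: now -2*log(y - 3) + log(y + 5) + atan(y/3)/3.
Answer: -2*log(y - 3) + log(y + 5) + atan(y/3)/3.


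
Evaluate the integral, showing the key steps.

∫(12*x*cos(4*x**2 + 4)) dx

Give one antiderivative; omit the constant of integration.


Step 1. Substitute u = x**2 + 1, turning ∫(12*x*cos(4*x**2 + 4)) dx into ∫(6*cos(4*u)) du: now ∫(6*cos(4*u)) du.
Step 2. Evaluate the standard form: now 3*sin(4*u)/2.
Step 3. Substitute back u = x**2 + 1: now 3*sin(4*x**2 + 4)/2.
Answer: 3*sin(4*x**2 + 4)/2.


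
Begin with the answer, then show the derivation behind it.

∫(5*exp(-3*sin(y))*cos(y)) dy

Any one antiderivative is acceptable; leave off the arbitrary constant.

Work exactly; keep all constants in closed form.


The answer is -5*exp(-3*sin(y))/3.
Step 1. Substitute u = sin(y), turning ∫(5*exp(-3*sin(y))*cos(y)) dy into ∫(5*exp(-3*u)) du: now ∫(5*exp(-3*u)) du.
Step 2. Evaluate the standard form: now -5*exp(-3*u)/3.
Step 3. Substitute back u = sin(y): now -5*exp(-3*sin(y))/3.
Answer: -5*exp(-3*sin(y))/3.


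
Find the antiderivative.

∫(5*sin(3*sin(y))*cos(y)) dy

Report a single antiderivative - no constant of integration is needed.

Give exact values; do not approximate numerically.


Answer: -5*cos(3*sin(y))/3.


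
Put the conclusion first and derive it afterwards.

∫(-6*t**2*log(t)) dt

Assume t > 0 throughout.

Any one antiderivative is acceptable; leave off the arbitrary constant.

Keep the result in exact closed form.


The answer is -2*t**3*log(t) + 2*t**3/3.
Step 1. Integrate ∫(-6*t**2*log(t)) dt by parts with u = log(t), dv = (-6*t**2) dt, so v = -2*t**3 [assuming t > 0]: now -2*t**3*log(t) + ∫(2*t**2) dt.
Step 2. Evaluate the standard form: now -2*t**3*log(t) + 2*t**3/3.
Answer: -2*t**3*log(t) + 2*t**3/3.


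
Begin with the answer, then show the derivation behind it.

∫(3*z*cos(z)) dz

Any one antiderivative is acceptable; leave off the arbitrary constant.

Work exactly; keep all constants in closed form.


The answer is 3*z*sin(z) + 3*cos(z).
Step 1. Integrate ∫(3*z*cos(z)) dz by parts with u = z, dv = (3*cos(z)) dz, so v = 3*sin(z): now 3*z*sin(z) + ∫(-3*sin(z)) dz.
Step 2. Evaluate the standard form: now 3*z*sin(z) + 3*cos(z).
Answer: 3*z*sin(z) + 3*cos(z).


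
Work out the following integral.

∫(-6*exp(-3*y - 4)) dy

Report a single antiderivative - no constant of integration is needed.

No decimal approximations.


Answer: 2*exp(-3*y - 4).


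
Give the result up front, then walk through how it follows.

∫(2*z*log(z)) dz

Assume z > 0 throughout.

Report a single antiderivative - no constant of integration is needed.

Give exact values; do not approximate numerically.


The answer is z**2*log(z) - z**2/2.
Step 1. Integrate ∫(2*z*log(z)) dz by parts with u = log(z), dv = (2*z) dz, so v = z**2 [assuming z > 0]: now z**2*log(z) + ∫(-z) dz.
Step 2. Evaluate the standard form: now z**2*log(z) - z**2/2.
Answer: z**2*log(z) - z**2/2.


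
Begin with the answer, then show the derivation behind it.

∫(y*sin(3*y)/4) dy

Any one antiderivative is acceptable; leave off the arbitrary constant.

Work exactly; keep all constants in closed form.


The answer is -y*cos(3*y)/12 + sin(3*y)/36.
Step 1. Integrate ∫(y*sin(3*y)/4) dy by parts with u = y, dv = (sin(3*y)/4) dy, so v = -cos(3*y)/12: now -y*cos(3*y)/12 + ∫(cos(3*y)/12) dy.
Step 2. Evaluate the standard form: now -y*cos(3*y)/12 + sin(3*y)/36.
Answer: -y*cos(3*y)/12 + sin(3*y)/36.


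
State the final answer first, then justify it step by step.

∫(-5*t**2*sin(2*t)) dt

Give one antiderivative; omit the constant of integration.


The answer is 5*t**2*cos(2*t)/2 - 5*t*sin(2*t)/2 - 5*cos(2*t)/4.
Step 1. Integrate ∫(-5*t**2*sin(2*t)) dt by parts with u = t**2, dv = (-5*sin(2*t)) dt, so v = 5*cos(2*t)/2: now 5*t**2*cos(2*t)/2 + ∫(-5*t*cos(2*t)) dt.
Step 2. Integrate ∫(-5*t*cos(2*t)) dt by parts with u = t, dv = (-5*cos(2*t)) dt, so v = -5*sin(2*t)/2: now 5*t**2*cos(2*t)/2 - 5*t*sin(2*t)/2 + ∫(5*sin(2*t)/2) dt.
Step 3. Evaluate the standard form: now 5*t**2*cos(2*t)/2 - 5*t*sin(2*t)/2 - 5*cos(2*t)/4.
Answer: 5*t**2*cos(2*t)/2 - 5*t*sin(2*t)/2 - 5*cos(2*t)/4.


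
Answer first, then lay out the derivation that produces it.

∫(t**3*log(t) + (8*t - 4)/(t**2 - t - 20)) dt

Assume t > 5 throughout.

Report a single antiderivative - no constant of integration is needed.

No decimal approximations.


The answer is t**4*log(t)/4 - t**4/16 + 4*log(t - 5) + 4*log(t + 4).
Step 1. Rewrite: now ∫(t**3*log(t)) dt + ∫((8*t - 4)/(t**2 - t - 20)) dt.
Step 2. Decompose ∫((8*t - 4)/(t**2 - t - 20)) dt by partial fractions, (8*t - 4)/(t**2 - t - 20) = 4/(t + 4) + 4/(t - 5): now ∫(t**3*log(t)) dt + ∫(4/(t - 5)) dt + ∫(4/(t + 4)) dt.
Step 3. Evaluate the standard form [assuming t > 5]: now 4*log(t - 5) + ∫(t**3*log(t)) dt + ∫(4/(t + 4)) dt.
Step 4. Evaluate the standard form [assuming t > -4]: now 4*log(t - 5) + 4*log(t + 4) + ∫(t**3*log(t)) dt.
Step 5. Integrate ∫(t**3*log(t)) dt by parts with u = log(t), dv = (t**3) dt, so v = t**4/4 [assuming t > 0]: now t**4*log(t)/4 + 4*log(t - 5) + 4*log(t + 4) + ∫(-t**3/4) dt.
Step 6. Evaluate the standard form: now t**4*log(t)/4 - t**4/16 + 4*log(t - 5) + 4*log(t + 4).
Answer: t**4*log(t)/4 - t**4/16 + 4*log(t - 5) + 4*log(t + 4).


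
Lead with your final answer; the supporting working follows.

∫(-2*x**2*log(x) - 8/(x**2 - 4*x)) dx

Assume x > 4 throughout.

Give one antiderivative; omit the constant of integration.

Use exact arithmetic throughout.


The answer is -2*x**3*log(x)/3 + 2*x**3/9 + 2*log(x) - 2*log(x - 4).
Step 1. Rewrite: now ∫(-2*x**2*log(x)) dx + ∫(-8/(x**2 - 4*x)) dx.
Step 2. Integrate ∫(-2*x**2*log(x)) dx by parts with u = log(x), dv = (-2*x**2) dx, so v = -2*x**3/3 [assuming x > 0]: now -2*x**3*log(x)/3 + ∫(2*x**2/3) dx + ∫(-8/(x**2 - 4*x)) dx.
Step 3. Evaluate the standard form: now -2*x**3*log(x)/3 + 2*x**3/9 + ∫(-8/(x**2 - 4*x)) dx.
Step 4. Decompose ∫(-8/(x**2 - 4*x)) dx by partial fractions, -8/(x**2 - 4*x) = -2/(x - 4) + 2/x: now -2*x**3*log(x)/3 + 2*x**3/9 + ∫(2/x) dx + ∫(-2/(x - 4)) dx.
Step 5. Evaluate the standard form [assuming x > 4]: now -2*x**3*log(x)/3 + 2*x**3/9 - 2*log(x - 4) + ∫(2/x) dx.
Step 6. Evaluate the standard form [assuming x > 0]: now -2*x**3*log(x)/3 + 2*x**3/9 + 2*log(x) - 2*log(x - 4).
Answer: -2*x**3*log(x)/3 + 2*x**3/9 + 2*log(x) - 2*log(x - 4).


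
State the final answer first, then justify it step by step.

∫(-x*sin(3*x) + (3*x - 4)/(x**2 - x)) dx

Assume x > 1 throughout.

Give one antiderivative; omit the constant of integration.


The answer is x*cos(3*x)/3 + 4*log(x) - log(x - 1) - sin(3*x)/9.
Step 1. Rewrite: now ∫(-x*sin(3*x)) dx + ∫((3*x - 4)/(x**2 - x)) dx.
Step 2. Integrate ∫(-x*sin(3*x)) dx by parts with u = x, dv = (-sin(3*x)) dx, so v = cos(3*x)/3: now x*cos(3*x)/3 + ∫((3*x - 4)/(x**2 - x)) dx + ∫(-cos(3*x)/3) dx.
Step 3. Evaluate the standard form: now x*cos(3*x)/3 - sin(3*x)/9 + ∫((3*x - 4)/(x**2 - x)) dx.
Step 4. Decompose ∫((3*x - 4)/(x**2 - x)) dx by partial fractions, (3*x - 4)/(x**2 - x) = -1/(x - 1) + 4/x: now x*cos(3*x)/3 - sin(3*x)/9 + ∫(4/x) dx + ∫(-1/(x - 1)) dx.
Step 5. Evaluate the standard form [assuming x > 0]: now x*cos(3*x)/3 + 4*log(x) - sin(3*x)/9 + ∫(-1/(x - 1)) dx.
Step 6. Evaluate the standard form [assuming x > 1]: now x*cos(3*x)/3 + 4*log(x) - log(x - 1) - sin(3*x)/9.
Answer: x*cos(3*x)/3 + 4*log(x) - log(x - 1) - sin(3*x)/9.


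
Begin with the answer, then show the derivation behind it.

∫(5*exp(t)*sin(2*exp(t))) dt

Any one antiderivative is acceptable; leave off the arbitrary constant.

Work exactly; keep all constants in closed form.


The answer is -5*cos(2*exp(t))/2.
Step 1. Substitute u = exp(t), turning ∫(5*exp(t)*sin(2*exp(t))) dt into ∫(5*sin(2*u)) du: now ∫(5*sin(2*u)) du.
Step 2. Evaluate the standard form: now -5*cos(2*u)/2.
Step 3. Substitute back u = exp(t): now -5*cos(2*exp(t))/2.
Answer: -5*cos(2*exp(t))/2.


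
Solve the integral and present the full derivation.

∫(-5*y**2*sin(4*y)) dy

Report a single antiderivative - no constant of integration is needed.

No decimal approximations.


Step 1. Integrate ∫(-5*y**2*sin(4*y)) dy by parts with u = y**2, dv = (-5*sin(4*y)) dy, so v = 5*cos(4*y)/4: now 5*y**2*cos(4*y)/4 + ∫(-5*y*cos(4*y)/2) dy.
Step 2. Integrate ∫(-5*y*cos(4*y)/2) dy by parts with u = y, dv = (-5*cos(4*y)/2) dy, so v = -5*sin(4*y)/8: now 5*y**2*cos(4*y)/4 - 5*y*sin(4*y)/8 + ∫(5*sin(4*y)/8) dy.
Step 3. Evaluate the standard form: now 5*y**2*cos(4*y)/4 - 5*y*sin(4*y)/8 - 5*cos(4*y)/32.
Answer: 5*y**2*cos(4*y)/4 - 5*y*sin(4*y)/8 - 5*cos(4*y)/32.


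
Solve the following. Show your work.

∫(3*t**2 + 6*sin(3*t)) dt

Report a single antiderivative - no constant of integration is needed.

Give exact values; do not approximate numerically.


Step 1. Rewrite: now ∫(3*t**2) dt + ∫(6*sin(3*t)) dt.
Step 2. Evaluate the standard form: now -2*cos(3*t) + ∫(3*t**2) dt.
Step 3. Evaluate the standard form: now t**3 - 2*cos(3*t).
Answer: t**3 - 2*cos(3*t).


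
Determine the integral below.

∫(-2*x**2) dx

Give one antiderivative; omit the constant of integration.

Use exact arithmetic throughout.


Answer: -2*x**3/3.


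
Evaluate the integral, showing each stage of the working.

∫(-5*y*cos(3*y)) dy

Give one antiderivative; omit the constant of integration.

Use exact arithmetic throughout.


Step 1. Integrate ∫(-5*y*cos(3*y)) dy by parts with u = y, dv = (-5*cos(3*y)) dy, so v = -5*sin(3*y)/3: now -5*y*sin(3*y)/3 + ∫(5*sin(3*y)/3) dy.
Step 2. Evaluate the standard form: now -5*y*sin(3*y)/3 - 5*cos(3*y)/9.
Answer: -5*y*sin(3*y)/3 - 5*cos(3*y)/9.


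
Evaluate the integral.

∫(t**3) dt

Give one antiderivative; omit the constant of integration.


Answer: t**4/4.


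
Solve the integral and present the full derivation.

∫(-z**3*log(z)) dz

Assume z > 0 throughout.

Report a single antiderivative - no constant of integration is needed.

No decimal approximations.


Step 1. Integrate ∫(-z**3*log(z)) dz by parts with u = log(z), dv = (-z**3) dz, so v = -z**4/4 [assuming z > 0]: now -z**4*log(z)/4 + ∫(z**3/4) dz.
Step 2. Evaluate the standard form: now -z**4*log(z)/4 + z**4/16.
Answer: -z**4*log(z)/4 + z**4/16.


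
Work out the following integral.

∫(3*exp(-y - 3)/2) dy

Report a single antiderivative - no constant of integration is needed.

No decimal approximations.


Answer: -3*exp(-y - 3)/2.


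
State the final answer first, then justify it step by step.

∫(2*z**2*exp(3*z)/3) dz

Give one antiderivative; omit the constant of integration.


The answer is 2*z**2*exp(3*z)/9 - 4*z*exp(3*z)/27 + 4*exp(3*z)/81.
Step 1. Integrate ∫(2*z**2*exp(3*z)/3) dz by parts with u = z**2, dv = (2*exp(3*z)/3) dz, so v = 2*exp(3*z)/9: now 2*z**2*exp(3*z)/9 + ∫(-4*z*exp(3*z)/9) dz.
Step 2. Integrate ∫(-4*z*exp(3*z)/9) dz by parts with u = z, dv = (-4*exp(3*z)/9) dz, so v = -4*exp(3*z)/27: now 2*z**2*exp(3*z)/9 - 4*z*exp(3*z)/27 + ∫(4*exp(3*z)/27) dz.
Step 3. Evaluate the standard form: now 2*z**2*exp(3*z)/9 - 4*z*exp(3*z)/27 + 4*exp(3*z)/81.
Answer: 2*z**2*exp(3*z)/9 - 4*z*exp(3*z)/27 + 4*exp(3*z)/81.


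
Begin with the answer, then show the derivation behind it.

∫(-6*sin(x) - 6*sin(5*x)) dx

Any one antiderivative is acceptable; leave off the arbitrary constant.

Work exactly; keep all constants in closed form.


The answer is 6*cos(x) + 6*cos(5*x)/5.
Step 1. Rewrite: now ∫(-6*sin(x)) dx + ∫(-6*sin(5*x)) dx.
Step 2. Evaluate the standard form: now 6*cos(x) + ∫(-6*sin(5*x)) dx.
Step 3. Evaluate the standard form: now 6*cos(x) + 6*cos(5*x)/5.
Answer: 6*cos(x) + 6*cos(5*x)/5.


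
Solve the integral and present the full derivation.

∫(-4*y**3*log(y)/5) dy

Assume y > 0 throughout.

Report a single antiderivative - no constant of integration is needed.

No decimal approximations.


Step 1. Integrate ∫(-4*y**3*log(y)/5) dy by parts with u = log(y), dv = (-4*y**3/5) dy, so v = -y**4/5 [assuming y > 0]: now -y**4*log(y)/5 + ∫(y**3/5) dy.
Step 2. Evaluate the standard form: now -y**4*log(y)/5 + y**4/20.
Answer: -y**4*log(y)/5 + y**4/20.


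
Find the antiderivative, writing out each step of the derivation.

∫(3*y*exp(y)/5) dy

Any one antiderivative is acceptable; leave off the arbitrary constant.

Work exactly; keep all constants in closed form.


Step 1. Integrate ∫(3*y*exp(y)/5) dy by parts with u = y, dv = (3*exp(y)/5) dy, so v = 3*exp(y)/5: now 3*y*exp(y)/5 + ∫(-3*exp(y)/5) dy.
Step 2. Evaluate the standard form: now 3*y*exp(y)/5 - 3*exp(y)/5.
Answer: 3*y*exp(y)/5 - 3*exp(y)/5.


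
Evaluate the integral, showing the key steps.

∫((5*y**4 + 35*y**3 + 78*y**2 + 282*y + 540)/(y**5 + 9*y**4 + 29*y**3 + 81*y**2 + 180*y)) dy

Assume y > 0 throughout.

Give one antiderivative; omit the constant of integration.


Step 1. Decompose ∫((5*y**4 + 35*y**3 + 78*y**2 + 282*y + 540)/(y**5 + 9*y**4 + 29*y**3 + 81*y**2 + 180*y)) dy by partial fractions, (5*y**4 + 35*y**3 + 78*y**2 + 282*y + 540)/(y**5 + 9*y**4 + 29*y**3 + 81*y**2 + 180*y) = -3/(y**2 + 9) - 1/(y + 5) + 3/(y + 4) + 3/y: now ∫(3/y) dy + ∫(3/(y + 4)) dy + ∫(-1/(y + 5)) dy + ∫(-3/(y**2 + 9)) dy.
Step 2. Evaluate the standard form [assuming y > -5]: now -log(y + 5) + ∫(3/y) dy + ∫(3/(y + 4)) dy + ∫(-3/(y**2 + 9)) dy.
Step 3. Evaluate the standard form [assuming y > 0]: now 3*log(y) - log(y + 5) + ∫(3/(y + 4)) dy + ∫(-3/(y**2 + 9)) dy.
Step 4. Evaluate the standard form [assuming y > -4]: now 3*log(y) + 3*log(y + 4) - log(y + 5) + ∫(-3/(y**2 + 9)) dy.
Step 5. Evaluate the standard form: now 3*log(y) + 3*log(y + 4) - log(y + 5) - atan(y/3).
Answer: 3*log(y) + 3*log(y + 4) - log(y + 5) - atan(y/3).


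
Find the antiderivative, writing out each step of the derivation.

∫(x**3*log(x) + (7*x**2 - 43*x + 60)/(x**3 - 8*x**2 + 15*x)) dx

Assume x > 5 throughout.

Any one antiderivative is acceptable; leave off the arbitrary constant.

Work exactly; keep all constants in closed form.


Step 1. Rewrite: now ∫(x**3*log(x)) dx + ∫((7*x**2 - 43*x + 60)/(x**3 - 8*x**2 + 15*x)) dx.
Step 2. Integrate ∫(x**3*log(x)) dx by parts with u = log(x), dv = (x**3) dx, so v = x**4/4 [assuming x > 0]: now x**4*log(x)/4 + ∫(-x**3/4) dx + ∫((7*x**2 - 43*x + 60)/(x**3 - 8*x**2 + 15*x)) dx.
Step 3. Evaluate the standard form: now x**4*log(x)/4 - x**4/16 + ∫((7*x**2 - 43*x + 60)/(x**3 - 8*x**2 + 15*x)) dx.
Step 4. Decompose ∫((7*x**2 - 43*x + 60)/(x**3 - 8*x**2 + 15*x)) dx by partial fractions, (7*x**2 - 43*x + 60)/(x**3 - 8*x**2 + 15*x) = 1/(x - 3) + 2/(x - 5) + 4/x: now x**4*log(x)/4 - x**4/16 + ∫(4/x) dx + ∫(2/(x - 5)) dx + ∫(1/(x - 3)) dx.
Step 5. Evaluate the standard form [assuming x > 0]: now x**4*log(x)/4 - x**4/16 + 4*log(x) + ∫(2/(x - 5)) dx + ∫(1/(x - 3)) dx.
Step 6. Evaluate the standard form [assuming x > 3]: now x**4*log(x)/4 - x**4/16 + 4*log(x) + log(x - 3) + ∫(2/(x - 5)) dx.
Step 7. Evaluate the standard form [assuming x > 5]: now x**4*log(x)/4 - x**4/16 + 4*log(x) + 2*log(x - 5) + log(x - 3).
Answer: x**4*log(x)/4 - x**4/16 + 4*log(x) + 2*log(x - 5) + log(x - 3).


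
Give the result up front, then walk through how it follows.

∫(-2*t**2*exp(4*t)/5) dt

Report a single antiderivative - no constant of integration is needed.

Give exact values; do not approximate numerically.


The answer is -t**2*exp(4*t)/10 + t*exp(4*t)/20 - exp(4*t)/80.
Step 1. Integrate ∫(-2*t**2*exp(4*t)/5) dt by parts with u = t**2, dv = (-2*exp(4*t)/5) dt, so v = -exp(4*t)/10: now -t**2*exp(4*t)/10 + ∫(t*exp(4*t)/5) dt.
Step 2. Integrate ∫(t*exp(4*t)/5) dt by parts with u = t, dv = (exp(4*t)/5) dt, so v = exp(4*t)/20: now -t**2*exp(4*t)/10 + t*exp(4*t)/20 + ∫(-exp(4*t)/20) dt.
Step 3. Evaluate the standard form: now -t**2*exp(4*t)/10 + t*exp(4*t)/20 - exp(4*t)/80.
Answer: -t**2*exp(4*t)/10 + t*exp(4*t)/20 - exp(4*t)/80.


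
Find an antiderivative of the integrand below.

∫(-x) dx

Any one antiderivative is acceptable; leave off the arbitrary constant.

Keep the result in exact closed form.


Answer: -x**2/2.


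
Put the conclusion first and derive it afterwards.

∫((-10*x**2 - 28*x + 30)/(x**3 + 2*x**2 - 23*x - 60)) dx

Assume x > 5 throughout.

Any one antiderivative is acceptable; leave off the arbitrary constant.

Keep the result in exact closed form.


The answer is -5*log(x - 5) - 3*log(x + 3) - 2*log(x + 4).
Step 1. Decompose ∫((-10*x**2 - 28*x + 30)/(x**3 + 2*x**2 - 23*x - 60)) dx by partial fractions, (-10*x**2 - 28*x + 30)/(x**3 + 2*x**2 - 23*x - 60) = -2/(x + 4) - 3/(x + 3) - 5/(x - 5): now ∫(-5/(x - 5)) dx + ∫(-3/(x + 3)) dx + ∫(-2/(x + 4)) dx.
Step 2. Evaluate the standard form [assuming x > -4]: now -2*log(x + 4) + ∫(-5/(x - 5)) dx + ∫(-3/(x + 3)) dx.
Step 3. Evaluate the standard form [assuming x > -3]: now -3*log(x + 3) - 2*log(x + 4) + ∫(-5/(x - 5)) dx.
Step 4. Evaluate the standard form [assuming x > 5]: now -5*log(x - 5) - 3*log(x + 3) - 2*log(x + 4).
Answer: -5*log(x - 5) - 3*log(x + 3) - 2*log(x + 4).


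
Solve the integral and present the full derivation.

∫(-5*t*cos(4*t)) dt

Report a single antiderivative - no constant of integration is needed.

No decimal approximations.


Step 1. Integrate ∫(-5*t*cos(4*t)) dt by parts with u = t, dv = (-5*cos(4*t)) dt, so v = -5*sin(4*t)/4: now -5*t*sin(4*t)/4 + ∫(5*sin(4*t)/4) dt.
Step 2. Evaluate the standard form: now -5*t*sin(4*t)/4 - 5*cos(4*t)/16.
Answer: -5*t*sin(4*t)/4 - 5*cos(4*t)/16.


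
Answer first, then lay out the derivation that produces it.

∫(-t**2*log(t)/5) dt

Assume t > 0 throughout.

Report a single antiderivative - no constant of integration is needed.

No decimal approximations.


The answer is -t**3*log(t)/15 + t**3/45.
Step 1. Integrate ∫(-t**2*log(t)/5) dt by parts with u = log(t), dv = (-t**2/5) dt, so v = -t**3/15 [assuming t > 0]: now -t**3*log(t)/15 + ∫(t**2/15) dt.
Step 2. Evaluate the standard form: now -t**3*log(t)/15 + t**3/45.
Answer: -t**3*log(t)/15 + t**3/45.


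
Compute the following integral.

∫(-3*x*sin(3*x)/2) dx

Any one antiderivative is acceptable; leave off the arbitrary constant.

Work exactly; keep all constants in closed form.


Answer: x*cos(3*x)/2 - sin(3*x)/6.


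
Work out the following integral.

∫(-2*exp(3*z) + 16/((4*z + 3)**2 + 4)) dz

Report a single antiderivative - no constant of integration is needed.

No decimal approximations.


Answer: -2*exp(3*z)/3 + 2*atan(2*z + 3/2).


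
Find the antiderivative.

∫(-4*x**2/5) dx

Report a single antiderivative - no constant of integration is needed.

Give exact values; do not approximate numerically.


Answer: -4*x**3/15.


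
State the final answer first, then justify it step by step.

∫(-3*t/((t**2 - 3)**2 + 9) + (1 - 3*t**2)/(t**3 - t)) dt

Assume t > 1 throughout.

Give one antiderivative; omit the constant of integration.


The answer is -log(t) - log(t - 1) - log(t + 1) - atan(t**2/3 - 1)/2.
Step 1. Rewrite: now ∫(-3*t/((t**2 - 3)**2 + 9)) dt + ∫((1 - 3*t**2)/(t**3 - t)) dt.
Step 2. Decompose ∫((1 - 3*t**2)/(t**3 - t)) dt by partial fractions, (1 - 3*t**2)/(t**3 - t) = -1/(t + 1) - 1/(t - 1) - 1/t: now ∫(-1/t) dt + ∫(-3*t/((t**2 - 3)**2 + 9)) dt + ∫(-1/(t - 1)) dt + ∫(-1/(t + 1)) dt.
Step 3. Evaluate the standard form [assuming t > 0]: now -log(t) + ∫(-3*t/((t**2 - 3)**2 + 9)) dt + ∫(-1/(t - 1)) dt + ∫(-1/(t + 1)) dt.
Step 4. Evaluate the standard form [assuming t > -1]: now -log(t) - log(t + 1) + ∫(-3*t/((t**2 - 3)**2 + 9)) dt + ∫(-1/(t - 1)) dt.
Step 5. Evaluate the standard form [assuming t > 1]: now -log(t) - log(t - 1) - log(t + 1) + ∫(-3*t/((t**2 - 3)**2 + 9)) dt.
Step 6. Substitute u = t**2 - 3, turning ∫(-3*t/((t**2 - 3)**2 + 9)) dt into ∫(-3/(2*(u**2 + 9))) du: now -log(t) - log(t - 1) - log(t + 1) + ∫(-3/(2*(u**2 + 9))) du.
Step 7. Evaluate the standard form: now -log(t) - log(t - 1) - log(t + 1) - atan(u/3)/2.
Step 8. Substitute back u = t**2 - 3: now -log(t) - log(t - 1) - log(t + 1) - atan(t**2/3 - 1)/2.
Answer: -log(t) - log(t - 1) - log(t + 1) - atan(t**2/3 - 1)/2.


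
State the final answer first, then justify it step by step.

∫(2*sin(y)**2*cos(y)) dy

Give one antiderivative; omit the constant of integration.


The answer is 2*sin(y)**3/3.
Step 1. Substitute u = sin(y), turning ∫(2*sin(y)**2*cos(y)) dy into ∫(2*u**2) du: now ∫(2*u**2) du.
Step 2. Evaluate the standard form: now 2*u**3/3.
Step 3. Substitute back u = sin(y): now 2*sin(y)**3/3.
Answer: 2*sin(y)**3/3.


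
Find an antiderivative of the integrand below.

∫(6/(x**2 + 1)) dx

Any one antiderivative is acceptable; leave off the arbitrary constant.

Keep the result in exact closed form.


Answer: 6*atan(x).


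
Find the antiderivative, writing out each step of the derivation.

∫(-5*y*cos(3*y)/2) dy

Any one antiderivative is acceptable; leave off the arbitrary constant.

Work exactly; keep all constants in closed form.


Step 1. Integrate ∫(-5*y*cos(3*y)/2) dy by parts with u = y, dv = (-5*cos(3*y)/2) dy, so v = -5*sin(3*y)/6: now -5*y*sin(3*y)/6 + ∫(5*sin(3*y)/6) dy.
Step 2. Evaluate the standard form: now -5*y*sin(3*y)/6 - 5*cos(3*y)/18.
Answer: -5*y*sin(3*y)/6 - 5*cos(3*y)/18.


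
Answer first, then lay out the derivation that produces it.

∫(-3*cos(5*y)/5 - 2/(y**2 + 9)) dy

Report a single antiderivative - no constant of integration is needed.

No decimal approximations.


The answer is -3*sin(5*y)/25 - 2*atan(y/3)/3.
Step 1. Rewrite: now ∫(-2/(y**2 + 9)) dy + ∫(-3*cos(5*y)/5) dy.
Step 2. Evaluate the standard form: now -2*atan(y/3)/3 + ∫(-3*cos(5*y)/5) dy.
Step 3. Evaluate the standard form: now -3*sin(5*y)/25 - 2*atan(y/3)/3.
Answer: -3*sin(5*y)/25 - 2*atan(y/3)/3.


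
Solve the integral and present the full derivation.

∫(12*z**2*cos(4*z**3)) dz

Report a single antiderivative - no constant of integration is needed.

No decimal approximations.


Step 1. Substitute u = z**3, turning ∫(12*z**2*cos(4*z**3)) dz into ∫(4*cos(4*u)) du: now ∫(4*cos(4*u)) du.
Step 2. Evaluate the standard form: now sin(4*u).
Step 3. Substitute back u = z**3: now sin(4*z**3).
Answer: sin(4*z**3).


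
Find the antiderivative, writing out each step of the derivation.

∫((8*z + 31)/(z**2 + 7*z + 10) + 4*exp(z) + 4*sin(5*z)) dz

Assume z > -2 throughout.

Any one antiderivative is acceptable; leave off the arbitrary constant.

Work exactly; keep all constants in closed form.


Step 1. Rewrite: now ∫((8*z + 31)/(z**2 + 7*z + 10)) dz + ∫(4*exp(z)) dz + ∫(4*sin(5*z)) dz.
Step 2. Evaluate the standard form: now -4*cos(5*z)/5 + ∫((8*z + 31)/(z**2 + 7*z + 10)) dz + ∫(4*exp(z)) dz.
Step 3. Decompose ∫((8*z + 31)/(z**2 + 7*z + 10)) dz by partial fractions, (8*z + 31)/(z**2 + 7*z + 10) = 3/(z + 5) + 5/(z + 2): now -4*cos(5*z)/5 + ∫(5/(z + 2)) dz + ∫(3/(z + 5)) dz + ∫(4*exp(z)) dz.
Step 4. Evaluate the standard form [assuming z > -5]: now 3*log(z + 5) - 4*cos(5*z)/5 + ∫(5/(z + 2)) dz + ∫(4*exp(z)) dz.
Step 5. Evaluate the standard form [assuming z > -2]: now 5*log(z + 2) + 3*log(z + 5) - 4*cos(5*z)/5 + ∫(4*exp(z)) dz.
Step 6. Evaluate the standard form: now 4*exp(z) + 5*log(z + 2) + 3*log(z + 5) - 4*cos(5*z)/5.
Answer: 4*exp(z) + 5*log(z + 2) + 3*log(z + 5) - 4*cos(5*z)/5.


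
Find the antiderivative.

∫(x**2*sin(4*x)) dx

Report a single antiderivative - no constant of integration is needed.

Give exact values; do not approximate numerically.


Answer: -x**2*cos(4*x)/4 + x*sin(4*x)/8 + cos(4*x)/32.


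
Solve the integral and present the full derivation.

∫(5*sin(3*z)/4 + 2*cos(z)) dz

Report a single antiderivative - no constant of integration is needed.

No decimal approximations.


Step 1. Rewrite: now ∫(5*sin(3*z)/4) dz + ∫(2*cos(z)) dz.
Step 2. Evaluate the standard form: now 2*sin(z) + ∫(5*sin(3*z)/4) dz.
Step 3. Evaluate the standard form: now 2*sin(z) - 5*cos(3*z)/12.
Answer: 2*sin(z) - 5*cos(3*z)/12.


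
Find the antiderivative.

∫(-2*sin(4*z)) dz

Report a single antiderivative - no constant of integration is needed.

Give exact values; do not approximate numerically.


Answer: cos(4*z)/2.


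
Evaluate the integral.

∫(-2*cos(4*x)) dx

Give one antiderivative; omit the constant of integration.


Answer: -sin(4*x)/2.


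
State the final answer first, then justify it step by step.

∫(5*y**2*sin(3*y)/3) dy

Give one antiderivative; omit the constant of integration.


The answer is -5*y**2*cos(3*y)/9 + 10*y*sin(3*y)/27 + 10*cos(3*y)/81.
Step 1. Integrate ∫(5*y**2*sin(3*y)/3) dy by parts with u = y**2, dv = (5*sin(3*y)/3) dy, so v = -5*cos(3*y)/9: now -5*y**2*cos(3*y)/9 + ∫(10*y*cos(3*y)/9) dy.
Step 2. Integrate ∫(10*y*cos(3*y)/9) dy by parts with u = y, dv = (10*cos(3*y)/9) dy, so v = 10*sin(3*y)/27: now -5*y**2*cos(3*y)/9 + 10*y*sin(3*y)/27 + ∫(-10*sin(3*y)/27) dy.
Step 3. Evaluate the standard form: now -5*y**2*cos(3*y)/9 + 10*y*sin(3*y)/27 + 10*cos(3*y)/81.
Answer: -5*y**2*cos(3*y)/9 + 10*y*sin(3*y)/27 + 10*cos(3*y)/81.


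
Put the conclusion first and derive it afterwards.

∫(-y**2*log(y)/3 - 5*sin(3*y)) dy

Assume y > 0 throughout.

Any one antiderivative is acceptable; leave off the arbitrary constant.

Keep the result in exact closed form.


The answer is -y**3*log(y)/9 + y**3/27 + 5*cos(3*y)/3.
Step 1. Rewrite: now ∫(-y**2*log(y)/3) dy + ∫(-5*sin(3*y)) dy.
Step 2. Integrate ∫(-y**2*log(y)/3) dy by parts with u = log(y), dv = (-y**2/3) dy, so v = -y**3/9 [assuming y > 0]: now -y**3*log(y)/9 + ∫(y**2/9) dy + ∫(-5*sin(3*y)) dy.
Step 3. Evaluate the standard form: now -y**3*log(y)/9 + y**3/27 + ∫(-5*sin(3*y)) dy.
Step 4. Evaluate the standard form: now -y**3*log(y)/9 + y**3/27 + 5*cos(3*y)/3.
Answer: -y**3*log(y)/9 + y**3/27 + 5*cos(3*y)/3.


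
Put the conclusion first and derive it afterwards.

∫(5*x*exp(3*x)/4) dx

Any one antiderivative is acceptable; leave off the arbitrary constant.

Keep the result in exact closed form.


The answer is 5*x*exp(3*x)/12 - 5*exp(3*x)/36.
Step 1. Integrate ∫(5*x*exp(3*x)/4) dx by parts with u = x, dv = (5*exp(3*x)/4) dx, so v = 5*exp(3*x)/12: now 5*x*exp(3*x)/12 + ∫(-5*exp(3*x)/12) dx.
Step 2. Evaluate the standard form: now 5*x*exp(3*x)/12 - 5*exp(3*x)/36.
Answer: 5*x*exp(3*x)/12 - 5*exp(3*x)/36.


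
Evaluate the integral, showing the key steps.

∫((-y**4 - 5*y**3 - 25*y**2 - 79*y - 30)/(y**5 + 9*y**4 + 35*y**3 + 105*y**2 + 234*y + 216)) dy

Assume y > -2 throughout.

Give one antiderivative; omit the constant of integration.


Step 1. Decompose ∫((-y**4 - 5*y**3 - 25*y**2 - 79*y - 30)/(y**5 + 9*y**4 + 35*y**3 + 105*y**2 + 234*y + 216)) dy by partial fractions, (-y**4 - 5*y**3 - 25*y**2 - 79*y - 30)/(y**5 + 9*y**4 + 35*y**3 + 105*y**2 + 234*y + 216) = -2/(y**2 + 9) - 1/(y + 4) - 2/(y + 3) + 2/(y + 2): now ∫(2/(y + 2)) dy + ∫(-2/(y + 3)) dy + ∫(-1/(y + 4)) dy + ∫(-2/(y**2 + 9)) dy.
Step 2. Evaluate the standard form [assuming y > -2]: now 2*log(y + 2) + ∫(-2/(y + 3)) dy + ∫(-1/(y + 4)) dy + ∫(-2/(y**2 + 9)) dy.
Step 3. Evaluate the standard form [assuming y > -3]: now 2*log(y + 2) - 2*log(y + 3) + ∫(-1/(y + 4)) dy + ∫(-2/(y**2 + 9)) dy.
Step 4. Evaluate the standard form [assuming y > -4]: now 2*log(y + 2) - 2*log(y + 3) - log(y + 4) + ∫(-2/(y**2 + 9)) dy.
Step 5. Evaluate the standard form: now 2*log(y + 2) - 2*log(y + 3) - log(y + 4) - 2*atan(y/3)/3.
Answer: 2*log(y + 2) - 2*log(y + 3) - log(y + 4) - 2*atan(y/3)/3.


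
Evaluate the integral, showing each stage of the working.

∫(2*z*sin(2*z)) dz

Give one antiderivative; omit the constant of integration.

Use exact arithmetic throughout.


Step 1. Integrate ∫(2*z*sin(2*z)) dz by parts with u = z, dv = (2*sin(2*z)) dz, so v = -cos(2*z): now -z*cos(2*z) + ∫(cos(2*z)) dz.
Step 2. Evaluate the standard form: now -z*cos(2*z) + sin(2*z)/2.
Answer: -z*cos(2*z) + sin(2*z)/2.


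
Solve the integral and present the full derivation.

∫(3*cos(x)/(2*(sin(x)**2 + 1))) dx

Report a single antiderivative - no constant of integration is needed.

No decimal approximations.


Step 1. Substitute u = sin(x), turning ∫(3*cos(x)/(2*(sin(x)**2 + 1))) dx into ∫(3/(2*(u**2 + 1))) du: now ∫(3/(2*(u**2 + 1))) du.
Step 2. Evaluate the standard form: now 3*atan(u)/2.
Step 3. Substitute back u = sin(x): now 3*atan(sin(x))/2.
Answer: 3*atan(sin(x))/2.


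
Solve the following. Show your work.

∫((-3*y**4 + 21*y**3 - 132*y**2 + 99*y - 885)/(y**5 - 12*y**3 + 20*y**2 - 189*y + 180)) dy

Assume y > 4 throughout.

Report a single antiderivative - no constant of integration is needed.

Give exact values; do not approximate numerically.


Step 1. Decompose ∫((-3*y**4 + 21*y**3 - 132*y**2 + 99*y - 885)/(y**5 - 12*y**3 + 20*y**2 - 189*y + 180)) dy by partial fractions, (-3*y**4 + 21*y**3 - 132*y**2 + 99*y - 885)/(y**5 - 12*y**3 + 20*y**2 - 189*y + 180) = 3/(y**2 + 9) - 5/(y + 5) + 5/(y - 1) - 3/(y - 4): now ∫(-3/(y - 4)) dy + ∫(5/(y - 1)) dy + ∫(-5/(y + 5)) dy + ∫(3/(y**2 + 9)) dy.
Step 2. Evaluate the standard form [assuming y > -5]: now -5*log(y + 5) + ∫(-3/(y - 4)) dy + ∫(5/(y - 1)) dy + ∫(3/(y**2 + 9)) dy.
Step 3. Evaluate the standard form [assuming y > 4]: now -3*log(y - 4) - 5*log(y + 5) + ∫(5/(y - 1)) dy + ∫(3/(y**2 + 9)) dy.
Step 4. Evaluate the standard form [assuming y > 1]: now -3*log(y - 4) + 5*log(y - 1) - 5*log(y + 5) + ∫(3/(y**2 + 9)) dy.
Step 5. Evaluate the standard form: now -3*log(y - 4) + 5*log(y - 1) - 5*log(y + 5) + atan(y/3).
Answer: -3*log(y - 4) + 5*log(y - 1) - 5*log(y + 5) + atan(y/3).


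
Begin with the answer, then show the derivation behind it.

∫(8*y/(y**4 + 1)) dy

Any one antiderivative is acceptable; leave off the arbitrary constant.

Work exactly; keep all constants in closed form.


The answer is 4*atan(y**2).
Step 1. Substitute u = y**2, turning ∫(8*y/(y**4 + 1)) dy into ∫(4/(u**2 + 1)) du: now ∫(4/(u**2 + 1)) du.
Step 2. Evaluate the standard form: now 4*atan(u).
Step 3. Substitute back u = y**2: now 4*atan(y**2).
Answer: 4*atan(y**2).


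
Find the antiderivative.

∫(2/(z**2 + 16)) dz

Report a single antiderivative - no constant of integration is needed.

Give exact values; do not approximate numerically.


Answer: atan(z/4)/2.


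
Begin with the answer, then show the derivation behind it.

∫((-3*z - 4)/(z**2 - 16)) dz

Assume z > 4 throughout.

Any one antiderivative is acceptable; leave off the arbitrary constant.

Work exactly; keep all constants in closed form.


The answer is -2*log(z - 4) - log(z + 4).
Step 1. Decompose ∫((-3*z - 4)/(z**2 - 16)) dz by partial fractions, (-3*z - 4)/(z**2 - 16) = -1/(z + 4) - 2/(z - 4): now ∫(-2/(z - 4)) dz + ∫(-1/(z + 4)) dz.
Step 2. Evaluate the standard form [assuming z > 4]: now -2*log(z - 4) + ∫(-1/(z + 4)) dz.
Step 3. Evaluate the standard form [assuming z > -4]: now -2*log(z - 4) - log(z + 4).
Answer: -2*log(z - 4) - log(z + 4).


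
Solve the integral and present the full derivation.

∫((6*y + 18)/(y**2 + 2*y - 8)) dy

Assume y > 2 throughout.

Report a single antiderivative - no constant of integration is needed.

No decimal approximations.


Step 1. Decompose ∫((6*y + 18)/(y**2 + 2*y - 8)) dy by partial fractions, (6*y + 18)/(y**2 + 2*y - 8) = 1/(y + 4) + 5/(y - 2): now ∫(5/(y - 2)) dy + ∫(1/(y + 4)) dy.
Step 2. Evaluate the standard form [assuming y > 2]: now 5*log(y - 2) + ∫(1/(y + 4)) dy.
Step 3. Evaluate the standard form [assuming y > -4]: now 5*log(y - 2) + log(y + 4).
Answer: 5*log(y - 2) + log(y + 4).


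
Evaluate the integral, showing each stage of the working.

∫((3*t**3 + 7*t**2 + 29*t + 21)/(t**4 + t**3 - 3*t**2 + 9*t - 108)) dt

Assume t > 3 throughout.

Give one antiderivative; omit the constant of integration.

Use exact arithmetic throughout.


Step 1. Decompose ∫((3*t**3 + 7*t**2 + 29*t + 21)/(t**4 + t**3 - 3*t**2 + 9*t - 108)) dt by partial fractions, (3*t**3 + 7*t**2 + 29*t + 21)/(t**4 + t**3 - 3*t**2 + 9*t - 108) = 2/(t**2 + 9) + 1/(t + 4) + 2/(t - 3): now ∫(2/(t - 3)) dt + ∫(1/(t + 4)) dt + ∫(2/(t**2 + 9)) dt.
Step 2. Evaluate the standard form [assuming t > 3]: now 2*log(t - 3) + ∫(1/(t + 4)) dt + ∫(2/(t**2 + 9)) dt.
Step 3. Evaluate the standard form [assuming t > -4]: now 2*log(t - 3) + log(t + 4) + ∫(2/(t**2 + 9)) dt.
Step 4. Evaluate the standard form: now 2*log(t - 3) + log(t + 4) + 2*atan(t/3)/3.
Answer: 2*log(t - 3) + log(t + 4) + 2*atan(t/3)/3.


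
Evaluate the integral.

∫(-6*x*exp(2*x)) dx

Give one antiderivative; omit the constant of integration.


Answer: -3*x*exp(2*x) + 3*exp(2*x)/2.


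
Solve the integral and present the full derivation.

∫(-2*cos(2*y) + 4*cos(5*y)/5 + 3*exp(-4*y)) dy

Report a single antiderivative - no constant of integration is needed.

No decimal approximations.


Step 1. Rewrite: now ∫(3*exp(-4*y)) dy + ∫(-2*cos(2*y)) dy + ∫(4*cos(5*y)/5) dy.
Step 2. Evaluate the standard form: now -sin(2*y) + ∫(3*exp(-4*y)) dy + ∫(4*cos(5*y)/5) dy.
Step 3. Evaluate the standard form: now -sin(2*y) + ∫(4*cos(5*y)/5) dy - 3*exp(-4*y)/4.
Step 4. Evaluate the standard form: now -sin(2*y) + 4*sin(5*y)/25 - 3*exp(-4*y)/4.
Answer: -sin(2*y) + 4*sin(5*y)/25 - 3*exp(-4*y)/4.


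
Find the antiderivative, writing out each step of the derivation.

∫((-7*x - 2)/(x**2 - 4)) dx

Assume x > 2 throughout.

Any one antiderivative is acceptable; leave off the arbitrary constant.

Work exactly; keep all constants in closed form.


Step 1. Decompose ∫((-7*x - 2)/(x**2 - 4)) dx by partial fractions, (-7*x - 2)/(x**2 - 4) = -3/(x + 2) - 4/(x - 2): now ∫(-4/(x - 2)) dx + ∫(-3/(x + 2)) dx.
Step 2. Evaluate the standard form [assuming x > -2]: now -3*log(x + 2) + ∫(-4/(x - 2)) dx.
Step 3. Evaluate the standard form [assuming x > 2]: now -4*log(x - 2) - 3*log(x + 2).
Answer: -4*log(x - 2) - 3*log(x + 2).


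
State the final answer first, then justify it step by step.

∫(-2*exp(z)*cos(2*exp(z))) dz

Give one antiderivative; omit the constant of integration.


The answer is -sin(2*exp(z)).
Step 1. Substitute u = exp(z), turning ∫(-2*exp(z)*cos(2*exp(z))) dz into ∫(-2*cos(2*u)) du: now ∫(-2*cos(2*u)) du.
Step 2. Evaluate the standard form: now -sin(2*u).
Step 3. Substitute back u = exp(z): now -sin(2*exp(z)).
Answer: -sin(2*exp(z)).


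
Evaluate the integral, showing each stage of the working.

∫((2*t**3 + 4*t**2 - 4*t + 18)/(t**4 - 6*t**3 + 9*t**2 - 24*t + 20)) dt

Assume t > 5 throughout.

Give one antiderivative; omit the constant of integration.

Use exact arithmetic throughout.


Step 1. Decompose ∫((2*t**3 + 4*t**2 - 4*t + 18)/(t**4 - 6*t**3 + 9*t**2 - 24*t + 20)) dt by partial fractions, (2*t**3 + 4*t**2 - 4*t + 18)/(t**4 - 6*t**3 + 9*t**2 - 24*t + 20) = 2/(t**2 + 4) - 1/(t - 1) + 3/(t - 5): now ∫(3/(t - 5)) dt + ∫(-1/(t - 1)) dt + ∫(2/(t**2 + 4)) dt.
Step 2. Evaluate the standard form [assuming t > 1]: now -log(t - 1) + ∫(3/(t - 5)) dt + ∫(2/(t**2 + 4)) dt.
Step 3. Evaluate the standard form [assuming t > 5]: now 3*log(t - 5) - log(t - 1) + ∫(2/(t**2 + 4)) dt.
Step 4. Evaluate the standard form: now 3*log(t - 5) - log(t - 1) + atan(t/2).
Answer: 3*log(t - 5) - log(t - 1) + atan(t/2).


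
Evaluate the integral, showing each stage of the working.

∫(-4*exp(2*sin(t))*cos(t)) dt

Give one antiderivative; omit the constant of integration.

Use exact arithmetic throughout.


Step 1. Substitute u = sin(t), turning ∫(-4*exp(2*sin(t))*cos(t)) dt into ∫(-4*exp(2*u)) du: now ∫(-4*exp(2*u)) du.
Step 2. Evaluate the standard form: now -2*exp(2*u).
Step 3. Substitute back u = sin(t): now -2*exp(2*sin(t)).
Answer: -2*exp(2*sin(t)).


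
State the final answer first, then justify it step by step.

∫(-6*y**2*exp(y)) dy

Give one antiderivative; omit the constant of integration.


The answer is -6*y**2*exp(y) + 12*y*exp(y) - 12*exp(y).
Step 1. Integrate ∫(-6*y**2*exp(y)) dy by parts with u = y**2, dv = (-6*exp(y)) dy, so v = -6*exp(y): now -6*y**2*exp(y) + ∫(12*y*exp(y)) dy.
Step 2. Integrate ∫(12*y*exp(y)) dy by parts with u = y, dv = (12*exp(y)) dy, so v = 12*exp(y): now -6*y**2*exp(y) + 12*y*exp(y) + ∫(-12*exp(y)) dy.
Step 3. Evaluate the standard form: now -6*y**2*exp(y) + 12*y*exp(y) - 12*exp(y).
Answer: -6*y**2*exp(y) + 12*y*exp(y) - 12*exp(y).


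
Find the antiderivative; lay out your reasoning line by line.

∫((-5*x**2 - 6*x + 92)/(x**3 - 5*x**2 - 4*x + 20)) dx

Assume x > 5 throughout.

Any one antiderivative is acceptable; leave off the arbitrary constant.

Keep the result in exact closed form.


Step 1. Decompose ∫((-5*x**2 - 6*x + 92)/(x**3 - 5*x**2 - 4*x + 20)) dx by partial fractions, (-5*x**2 - 6*x + 92)/(x**3 - 5*x**2 - 4*x + 20) = 3/(x + 2) - 5/(x - 2) - 3/(x - 5): now ∫(-3/(x - 5)) dx + ∫(-5/(x - 2)) dx + ∫(3/(x + 2)) dx.
Step 2. Evaluate the standard form [assuming x > 2]: now -5*log(x - 2) + ∫(-3/(x - 5)) dx + ∫(3/(x + 2)) dx.
Step 3. Evaluate the standard form [assuming x > -2]: now -5*log(x - 2) + 3*log(x + 2) + ∫(-3/(x - 5)) dx.
Step 4. Evaluate the standard form [assuming x > 5]: now -3*log(x - 5) - 5*log(x - 2) + 3*log(x + 2).
Answer: -3*log(x - 5) - 5*log(x - 2) + 3*log(x + 2).


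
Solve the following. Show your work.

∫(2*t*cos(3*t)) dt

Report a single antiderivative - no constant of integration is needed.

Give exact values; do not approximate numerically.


Step 1. Integrate ∫(2*t*cos(3*t)) dt by parts with u = t, dv = (2*cos(3*t)) dt, so v = 2*sin(3*t)/3: now 2*t*sin(3*t)/3 + ∫(-2*sin(3*t)/3) dt.
Step 2. Evaluate the standard form: now 2*t*sin(3*t)/3 + 2*cos(3*t)/9.
Answer: 2*t*sin(3*t)/3 + 2*cos(3*t)/9.


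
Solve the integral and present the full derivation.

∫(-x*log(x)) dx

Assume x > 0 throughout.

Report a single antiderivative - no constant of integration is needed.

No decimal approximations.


Step 1. Integrate ∫(-x*log(x)) dx by parts with u = log(x), dv = (-x) dx, so v = -x**2/2 [assuming x > 0]: now -x**2*log(x)/2 + ∫(x/2) dx.
Step 2. Evaluate the standard form: now -x**2*log(x)/2 + x**2/4.
Answer: -x**2*log(x)/2 + x**2/4.


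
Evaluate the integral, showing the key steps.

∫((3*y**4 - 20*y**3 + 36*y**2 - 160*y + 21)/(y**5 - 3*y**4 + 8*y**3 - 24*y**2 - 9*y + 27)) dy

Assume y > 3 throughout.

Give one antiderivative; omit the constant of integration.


Step 1. Decompose ∫((3*y**4 - 20*y**3 + 36*y**2 - 160*y + 21)/(y**5 - 3*y**4 + 8*y**3 - 24*y**2 - 9*y + 27)) dy by partial fractions, (3*y**4 - 20*y**3 + 36*y**2 - 160*y + 21)/(y**5 - 3*y**4 + 8*y**3 - 24*y**2 - 9*y + 27) = -2/(y**2 + 9) + 3/(y + 1) + 3/(y - 1) - 3/(y - 3): now ∫(-3/(y - 3)) dy + ∫(3/(y - 1)) dy + ∫(3/(y + 1)) dy + ∫(-2/(y**2 + 9)) dy.
Step 2. Evaluate the standard form [assuming y > -1]: now 3*log(y + 1) + ∫(-3/(y - 3)) dy + ∫(3/(y - 1)) dy + ∫(-2/(y**2 + 9)) dy.
Step 3. Evaluate the standard form [assuming y > 1]: now 3*log(y - 1) + 3*log(y + 1) + ∫(-3/(y - 3)) dy + ∫(-2/(y**2 + 9)) dy.
Step 4. Evaluate the standard form [assuming y > 3]: now -3*log(y - 3) + 3*log(y - 1) + 3*log(y + 1) + ∫(-2/(y**2 + 9)) dy.
Step 5. Evaluate the standard form: now -3*log(y - 3) + 3*log(y - 1) + 3*log(y + 1) - 2*atan(y/3)/3.
Answer: -3*log(y - 3) + 3*log(y - 1) + 3*log(y + 1) - 2*atan(y/3)/3.
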